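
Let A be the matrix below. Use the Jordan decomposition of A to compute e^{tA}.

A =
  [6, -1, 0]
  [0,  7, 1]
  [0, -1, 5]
e^{tA} =
  [exp(6*t), -t^2*exp(6*t)/2 - t*exp(6*t), -t^2*exp(6*t)/2]
  [0, t*exp(6*t) + exp(6*t), t*exp(6*t)]
  [0, -t*exp(6*t), -t*exp(6*t) + exp(6*t)]

Strategy: write A = P · J · P⁻¹ where J is a Jordan canonical form, so e^{tA} = P · e^{tJ} · P⁻¹, and e^{tJ} can be computed block-by-block.

A has Jordan form
J =
  [6, 1, 0]
  [0, 6, 1]
  [0, 0, 6]
(up to reordering of blocks).

Per-block formulas:
  For a 3×3 Jordan block J_3(6): exp(t · J_3(6)) = e^(6t)·(I + t·N + (t^2/2)·N^2), where N is the 3×3 nilpotent shift.

After assembling e^{tJ} and conjugating by P, we get:

e^{tA} =
  [exp(6*t), -t^2*exp(6*t)/2 - t*exp(6*t), -t^2*exp(6*t)/2]
  [0, t*exp(6*t) + exp(6*t), t*exp(6*t)]
  [0, -t*exp(6*t), -t*exp(6*t) + exp(6*t)]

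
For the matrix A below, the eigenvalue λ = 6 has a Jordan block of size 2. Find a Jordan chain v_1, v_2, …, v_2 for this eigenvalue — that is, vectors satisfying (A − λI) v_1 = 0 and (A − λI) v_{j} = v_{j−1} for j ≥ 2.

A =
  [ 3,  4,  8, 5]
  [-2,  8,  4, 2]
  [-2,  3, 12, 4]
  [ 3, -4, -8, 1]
A Jordan chain for λ = 6 of length 2:
v_1 = (-3, -2, -2, 3)ᵀ
v_2 = (1, 0, 0, 0)ᵀ

Let N = A − (6)·I. We want v_2 with N^2 v_2 = 0 but N^1 v_2 ≠ 0; then v_{j-1} := N · v_j for j = 2, …, 2.

Pick v_2 = (1, 0, 0, 0)ᵀ.
Then v_1 = N · v_2 = (-3, -2, -2, 3)ᵀ.

Sanity check: (A − (6)·I) v_1 = (0, 0, 0, 0)ᵀ = 0. ✓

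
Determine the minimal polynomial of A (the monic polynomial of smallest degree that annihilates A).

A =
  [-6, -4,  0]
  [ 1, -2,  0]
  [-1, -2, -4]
x^2 + 8*x + 16

The characteristic polynomial is χ_A(x) = (x + 4)^3, so the eigenvalues are known. The minimal polynomial is
  m_A(x) = Π_λ (x − λ)^{k_λ}
where k_λ is the size of the *largest* Jordan block for λ (equivalently, the smallest k with (A − λI)^k v = 0 for every generalised eigenvector v of λ).

  λ = -4: largest Jordan block has size 2, contributing (x + 4)^2

So m_A(x) = (x + 4)^2 = x^2 + 8*x + 16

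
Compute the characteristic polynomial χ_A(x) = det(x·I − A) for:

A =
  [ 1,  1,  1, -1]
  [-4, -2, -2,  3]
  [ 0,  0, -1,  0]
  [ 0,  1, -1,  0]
x^4 + 2*x^3 - 2*x - 1

Expanding det(x·I − A) (e.g. by cofactor expansion or by noting that A is similar to its Jordan form J, which has the same characteristic polynomial as A) gives
  χ_A(x) = x^4 + 2*x^3 - 2*x - 1
which factors as (x - 1)*(x + 1)^3. The eigenvalues (with algebraic multiplicities) are λ = -1 with multiplicity 3, λ = 1 with multiplicity 1.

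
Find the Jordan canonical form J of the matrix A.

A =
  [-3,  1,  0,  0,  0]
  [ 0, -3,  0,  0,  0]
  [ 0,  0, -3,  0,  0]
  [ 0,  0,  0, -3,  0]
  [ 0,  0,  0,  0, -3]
J_2(-3) ⊕ J_1(-3) ⊕ J_1(-3) ⊕ J_1(-3)

The characteristic polynomial is
  det(x·I − A) = x^5 + 15*x^4 + 90*x^3 + 270*x^2 + 405*x + 243 = (x + 3)^5

Eigenvalues and multiplicities (the geometric multiplicity of λ is n − rank(A − λI), which equals the number of Jordan blocks for λ):
  λ = -3: algebraic multiplicity = 5, geometric multiplicity = 4

Determining the block sizes for each eigenvalue:
  λ = -3: 4 blocks summing to 5 forces exactly one block of size 2 and the rest size 1 → block sizes [2, 1, 1, 1]

Assembling the blocks gives a Jordan form
J =
  [-3,  1,  0,  0,  0]
  [ 0, -3,  0,  0,  0]
  [ 0,  0, -3,  0,  0]
  [ 0,  0,  0, -3,  0]
  [ 0,  0,  0,  0, -3]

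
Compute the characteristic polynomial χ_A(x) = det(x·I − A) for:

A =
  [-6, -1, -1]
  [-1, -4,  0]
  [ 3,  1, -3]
x^3 + 13*x^2 + 56*x + 80

Expanding det(x·I − A) (e.g. by cofactor expansion or by noting that A is similar to its Jordan form J, which has the same characteristic polynomial as A) gives
  χ_A(x) = x^3 + 13*x^2 + 56*x + 80
which factors as (x + 4)^2*(x + 5). The eigenvalues (with algebraic multiplicities) are λ = -5 with multiplicity 1, λ = -4 with multiplicity 2.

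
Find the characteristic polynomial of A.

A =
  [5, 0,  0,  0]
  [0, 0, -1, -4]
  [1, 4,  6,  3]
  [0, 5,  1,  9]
x^4 - 20*x^3 + 150*x^2 - 500*x + 625

Expanding det(x·I − A) (e.g. by cofactor expansion or by noting that A is similar to its Jordan form J, which has the same characteristic polynomial as A) gives
  χ_A(x) = x^4 - 20*x^3 + 150*x^2 - 500*x + 625
which factors as (x - 5)^4. The eigenvalues (with algebraic multiplicities) are λ = 5 with multiplicity 4.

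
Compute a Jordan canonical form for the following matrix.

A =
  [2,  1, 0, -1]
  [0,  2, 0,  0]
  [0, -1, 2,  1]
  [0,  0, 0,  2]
J_2(2) ⊕ J_1(2) ⊕ J_1(2)

The characteristic polynomial is
  det(x·I − A) = x^4 - 8*x^3 + 24*x^2 - 32*x + 16 = (x - 2)^4

Eigenvalues and multiplicities (the geometric multiplicity of λ is n − rank(A − λI), which equals the number of Jordan blocks for λ):
  λ = 2: algebraic multiplicity = 4, geometric multiplicity = 3

Determining the block sizes for each eigenvalue:
  λ = 2: 3 blocks summing to 4 forces exactly one block of size 2 and the rest size 1 → block sizes [2, 1, 1]

Assembling the blocks gives a Jordan form
J =
  [2, 1, 0, 0]
  [0, 2, 0, 0]
  [0, 0, 2, 0]
  [0, 0, 0, 2]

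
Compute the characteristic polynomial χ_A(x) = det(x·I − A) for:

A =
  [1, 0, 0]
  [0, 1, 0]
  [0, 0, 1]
x^3 - 3*x^2 + 3*x - 1

Expanding det(x·I − A) (e.g. by cofactor expansion or by noting that A is similar to its Jordan form J, which has the same characteristic polynomial as A) gives
  χ_A(x) = x^3 - 3*x^2 + 3*x - 1
which factors as (x - 1)^3. The eigenvalues (with algebraic multiplicities) are λ = 1 with multiplicity 3.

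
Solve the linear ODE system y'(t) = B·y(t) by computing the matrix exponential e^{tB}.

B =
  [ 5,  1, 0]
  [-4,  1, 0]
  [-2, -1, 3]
e^{tB} =
  [2*t*exp(3*t) + exp(3*t), t*exp(3*t), 0]
  [-4*t*exp(3*t), -2*t*exp(3*t) + exp(3*t), 0]
  [-2*t*exp(3*t), -t*exp(3*t), exp(3*t)]

Strategy: write B = P · J · P⁻¹ where J is a Jordan canonical form, so e^{tB} = P · e^{tJ} · P⁻¹, and e^{tJ} can be computed block-by-block.

B has Jordan form
J =
  [3, 1, 0]
  [0, 3, 0]
  [0, 0, 3]
(up to reordering of blocks).

Per-block formulas:
  For a 2×2 Jordan block J_2(3): exp(t · J_2(3)) = e^(3t)·(I + t·N), where N is the 2×2 nilpotent shift.
  For a 1×1 block at λ = 3: exp(t · [3]) = [e^(3t)].

After assembling e^{tJ} and conjugating by P, we get:

e^{tB} =
  [2*t*exp(3*t) + exp(3*t), t*exp(3*t), 0]
  [-4*t*exp(3*t), -2*t*exp(3*t) + exp(3*t), 0]
  [-2*t*exp(3*t), -t*exp(3*t), exp(3*t)]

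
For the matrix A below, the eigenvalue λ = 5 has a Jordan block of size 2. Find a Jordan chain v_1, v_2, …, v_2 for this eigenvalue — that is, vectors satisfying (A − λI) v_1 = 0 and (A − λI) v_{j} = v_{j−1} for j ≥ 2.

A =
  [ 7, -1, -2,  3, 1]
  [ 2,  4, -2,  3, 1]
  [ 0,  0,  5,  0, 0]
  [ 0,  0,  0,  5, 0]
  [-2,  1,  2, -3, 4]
A Jordan chain for λ = 5 of length 2:
v_1 = (2, 2, 0, 0, -2)ᵀ
v_2 = (1, 0, 0, 0, 0)ᵀ

Let N = A − (5)·I. We want v_2 with N^2 v_2 = 0 but N^1 v_2 ≠ 0; then v_{j-1} := N · v_j for j = 2, …, 2.

Pick v_2 = (1, 0, 0, 0, 0)ᵀ.
Then v_1 = N · v_2 = (2, 2, 0, 0, -2)ᵀ.

Sanity check: (A − (5)·I) v_1 = (0, 0, 0, 0, 0)ᵀ = 0. ✓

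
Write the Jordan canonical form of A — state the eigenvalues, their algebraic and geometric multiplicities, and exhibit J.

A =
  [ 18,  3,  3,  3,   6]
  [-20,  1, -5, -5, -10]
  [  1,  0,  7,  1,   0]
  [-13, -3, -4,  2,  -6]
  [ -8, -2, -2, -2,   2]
J_2(6) ⊕ J_2(6) ⊕ J_1(6)

The characteristic polynomial is
  det(x·I − A) = x^5 - 30*x^4 + 360*x^3 - 2160*x^2 + 6480*x - 7776 = (x - 6)^5

Eigenvalues and multiplicities (the geometric multiplicity of λ is n − rank(A − λI), which equals the number of Jordan blocks for λ):
  λ = 6: algebraic multiplicity = 5, geometric multiplicity = 3

Determining the block sizes for each eigenvalue:
  λ = 6: with am = 5 and gm = 3, the partition is not yet determined (e.g. several partitions of 5 into 3 parts exist). Let N = A − (6)·I. Computing rank(N^1) = 2, rank(N^2) = 0; the number of blocks of size ≥ j is rank(N^{j−1}) − rank(N^j), giving [3, 2]. So we have 2 block(s) of size 2, 1 block(s) of size 1 → block sizes [2, 2, 1]

Assembling the blocks gives a Jordan form
J =
  [6, 1, 0, 0, 0]
  [0, 6, 0, 0, 0]
  [0, 0, 6, 1, 0]
  [0, 0, 0, 6, 0]
  [0, 0, 0, 0, 6]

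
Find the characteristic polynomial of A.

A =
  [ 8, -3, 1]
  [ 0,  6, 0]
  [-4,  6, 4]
x^3 - 18*x^2 + 108*x - 216

Expanding det(x·I − A) (e.g. by cofactor expansion or by noting that A is similar to its Jordan form J, which has the same characteristic polynomial as A) gives
  χ_A(x) = x^3 - 18*x^2 + 108*x - 216
which factors as (x - 6)^3. The eigenvalues (with algebraic multiplicities) are λ = 6 with multiplicity 3.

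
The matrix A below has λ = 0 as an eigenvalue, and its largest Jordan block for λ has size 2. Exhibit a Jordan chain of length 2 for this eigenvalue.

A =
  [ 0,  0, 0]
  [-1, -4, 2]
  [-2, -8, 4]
A Jordan chain for λ = 0 of length 2:
v_1 = (0, -1, -2)ᵀ
v_2 = (1, 0, 0)ᵀ

Let N = A − (0)·I. We want v_2 with N^2 v_2 = 0 but N^1 v_2 ≠ 0; then v_{j-1} := N · v_j for j = 2, …, 2.

Pick v_2 = (1, 0, 0)ᵀ.
Then v_1 = N · v_2 = (0, -1, -2)ᵀ.

Sanity check: (A − (0)·I) v_1 = (0, 0, 0)ᵀ = 0. ✓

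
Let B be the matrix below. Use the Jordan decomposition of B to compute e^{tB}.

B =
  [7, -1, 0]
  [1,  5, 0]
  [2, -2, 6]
e^{tB} =
  [t*exp(6*t) + exp(6*t), -t*exp(6*t), 0]
  [t*exp(6*t), -t*exp(6*t) + exp(6*t), 0]
  [2*t*exp(6*t), -2*t*exp(6*t), exp(6*t)]

Strategy: write B = P · J · P⁻¹ where J is a Jordan canonical form, so e^{tB} = P · e^{tJ} · P⁻¹, and e^{tJ} can be computed block-by-block.

B has Jordan form
J =
  [6, 1, 0]
  [0, 6, 0]
  [0, 0, 6]
(up to reordering of blocks).

Per-block formulas:
  For a 1×1 block at λ = 6: exp(t · [6]) = [e^(6t)].
  For a 2×2 Jordan block J_2(6): exp(t · J_2(6)) = e^(6t)·(I + t·N), where N is the 2×2 nilpotent shift.

After assembling e^{tJ} and conjugating by P, we get:

e^{tB} =
  [t*exp(6*t) + exp(6*t), -t*exp(6*t), 0]
  [t*exp(6*t), -t*exp(6*t) + exp(6*t), 0]
  [2*t*exp(6*t), -2*t*exp(6*t), exp(6*t)]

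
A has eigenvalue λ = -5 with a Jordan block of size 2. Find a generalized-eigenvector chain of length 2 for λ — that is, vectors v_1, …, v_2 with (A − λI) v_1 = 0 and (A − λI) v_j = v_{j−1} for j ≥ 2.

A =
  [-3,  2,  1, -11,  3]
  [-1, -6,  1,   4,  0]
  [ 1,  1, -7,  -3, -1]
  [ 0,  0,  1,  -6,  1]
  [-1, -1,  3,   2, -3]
A Jordan chain for λ = -5 of length 2:
v_1 = (2, -1, 1, 0, -1)ᵀ
v_2 = (1, 0, 0, 0, 0)ᵀ

Let N = A − (-5)·I. We want v_2 with N^2 v_2 = 0 but N^1 v_2 ≠ 0; then v_{j-1} := N · v_j for j = 2, …, 2.

Pick v_2 = (1, 0, 0, 0, 0)ᵀ.
Then v_1 = N · v_2 = (2, -1, 1, 0, -1)ᵀ.

Sanity check: (A − (-5)·I) v_1 = (0, 0, 0, 0, 0)ᵀ = 0. ✓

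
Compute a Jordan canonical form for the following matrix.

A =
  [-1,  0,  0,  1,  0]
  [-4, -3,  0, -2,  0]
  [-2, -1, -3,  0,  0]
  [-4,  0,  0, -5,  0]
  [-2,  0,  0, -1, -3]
J_2(-3) ⊕ J_2(-3) ⊕ J_1(-3)

The characteristic polynomial is
  det(x·I − A) = x^5 + 15*x^4 + 90*x^3 + 270*x^2 + 405*x + 243 = (x + 3)^5

Eigenvalues and multiplicities (the geometric multiplicity of λ is n − rank(A − λI), which equals the number of Jordan blocks for λ):
  λ = -3: algebraic multiplicity = 5, geometric multiplicity = 3

Determining the block sizes for each eigenvalue:
  λ = -3: with am = 5 and gm = 3, the partition is not yet determined (e.g. several partitions of 5 into 3 parts exist). Let N = A − (-3)·I. Computing rank(N^1) = 2, rank(N^2) = 0; the number of blocks of size ≥ j is rank(N^{j−1}) − rank(N^j), giving [3, 2]. So we have 2 block(s) of size 2, 1 block(s) of size 1 → block sizes [2, 2, 1]

Assembling the blocks gives a Jordan form
J =
  [-3,  1,  0,  0,  0]
  [ 0, -3,  0,  0,  0]
  [ 0,  0, -3,  1,  0]
  [ 0,  0,  0, -3,  0]
  [ 0,  0,  0,  0, -3]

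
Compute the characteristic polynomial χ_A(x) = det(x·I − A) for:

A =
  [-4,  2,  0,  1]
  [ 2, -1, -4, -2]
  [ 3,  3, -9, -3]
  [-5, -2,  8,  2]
x^4 + 12*x^3 + 54*x^2 + 108*x + 81

Expanding det(x·I − A) (e.g. by cofactor expansion or by noting that A is similar to its Jordan form J, which has the same characteristic polynomial as A) gives
  χ_A(x) = x^4 + 12*x^3 + 54*x^2 + 108*x + 81
which factors as (x + 3)^4. The eigenvalues (with algebraic multiplicities) are λ = -3 with multiplicity 4.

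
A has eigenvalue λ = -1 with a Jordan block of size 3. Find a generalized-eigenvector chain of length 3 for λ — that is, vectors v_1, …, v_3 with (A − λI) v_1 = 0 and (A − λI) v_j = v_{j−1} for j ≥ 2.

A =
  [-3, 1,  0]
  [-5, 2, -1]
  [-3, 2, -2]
A Jordan chain for λ = -1 of length 3:
v_1 = (-1, -2, -1)ᵀ
v_2 = (-2, -5, -3)ᵀ
v_3 = (1, 0, 0)ᵀ

Let N = A − (-1)·I. We want v_3 with N^3 v_3 = 0 but N^2 v_3 ≠ 0; then v_{j-1} := N · v_j for j = 3, …, 2.

Pick v_3 = (1, 0, 0)ᵀ.
Then v_2 = N · v_3 = (-2, -5, -3)ᵀ.
Then v_1 = N · v_2 = (-1, -2, -1)ᵀ.

Sanity check: (A − (-1)·I) v_1 = (0, 0, 0)ᵀ = 0. ✓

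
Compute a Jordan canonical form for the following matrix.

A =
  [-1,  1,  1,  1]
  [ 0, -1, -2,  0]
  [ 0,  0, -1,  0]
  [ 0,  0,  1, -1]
J_3(-1) ⊕ J_1(-1)

The characteristic polynomial is
  det(x·I − A) = x^4 + 4*x^3 + 6*x^2 + 4*x + 1 = (x + 1)^4

Eigenvalues and multiplicities (the geometric multiplicity of λ is n − rank(A − λI), which equals the number of Jordan blocks for λ):
  λ = -1: algebraic multiplicity = 4, geometric multiplicity = 2

Determining the block sizes for each eigenvalue:
  λ = -1: with am = 4 and gm = 2, the partition is not yet determined (e.g. several partitions of 4 into 2 parts exist). Let N = A − (-1)·I. Computing rank(N^1) = 2, rank(N^2) = 1, rank(N^3) = 0; the number of blocks of size ≥ j is rank(N^{j−1}) − rank(N^j), giving [2, 1, 1]. So we have 1 block(s) of size 3, 1 block(s) of size 1 → block sizes [3, 1]

Assembling the blocks gives a Jordan form
J =
  [-1,  1,  0,  0]
  [ 0, -1,  1,  0]
  [ 0,  0, -1,  0]
  [ 0,  0,  0, -1]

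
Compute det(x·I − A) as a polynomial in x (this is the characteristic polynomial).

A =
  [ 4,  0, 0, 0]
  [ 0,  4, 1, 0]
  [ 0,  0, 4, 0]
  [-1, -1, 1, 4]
x^4 - 16*x^3 + 96*x^2 - 256*x + 256

Expanding det(x·I − A) (e.g. by cofactor expansion or by noting that A is similar to its Jordan form J, which has the same characteristic polynomial as A) gives
  χ_A(x) = x^4 - 16*x^3 + 96*x^2 - 256*x + 256
which factors as (x - 4)^4. The eigenvalues (with algebraic multiplicities) are λ = 4 with multiplicity 4.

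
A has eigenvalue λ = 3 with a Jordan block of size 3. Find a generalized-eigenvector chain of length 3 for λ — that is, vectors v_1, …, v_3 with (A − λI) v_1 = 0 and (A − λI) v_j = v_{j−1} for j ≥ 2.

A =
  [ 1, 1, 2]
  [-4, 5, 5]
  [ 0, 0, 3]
A Jordan chain for λ = 3 of length 3:
v_1 = (1, 2, 0)ᵀ
v_2 = (2, 5, 0)ᵀ
v_3 = (0, 0, 1)ᵀ

Let N = A − (3)·I. We want v_3 with N^3 v_3 = 0 but N^2 v_3 ≠ 0; then v_{j-1} := N · v_j for j = 3, …, 2.

Pick v_3 = (0, 0, 1)ᵀ.
Then v_2 = N · v_3 = (2, 5, 0)ᵀ.
Then v_1 = N · v_2 = (1, 2, 0)ᵀ.

Sanity check: (A − (3)·I) v_1 = (0, 0, 0)ᵀ = 0. ✓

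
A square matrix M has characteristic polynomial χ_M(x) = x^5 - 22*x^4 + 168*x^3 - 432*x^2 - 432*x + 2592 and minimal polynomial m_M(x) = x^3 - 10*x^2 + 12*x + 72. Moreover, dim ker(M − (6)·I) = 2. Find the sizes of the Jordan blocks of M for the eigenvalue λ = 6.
Block sizes for λ = 6: [2, 2]

Step 1 — from the characteristic polynomial, algebraic multiplicity of λ = 6 is 4. From dim ker(M − (6)·I) = 2, there are exactly 2 Jordan blocks for λ = 6.
Step 2 — from the minimal polynomial, the factor (x − 6)^2 tells us the largest block for λ = 6 has size 2.
Step 3 — with total size 4, 2 blocks, and largest block 2, the block sizes (in nonincreasing order) are [2, 2].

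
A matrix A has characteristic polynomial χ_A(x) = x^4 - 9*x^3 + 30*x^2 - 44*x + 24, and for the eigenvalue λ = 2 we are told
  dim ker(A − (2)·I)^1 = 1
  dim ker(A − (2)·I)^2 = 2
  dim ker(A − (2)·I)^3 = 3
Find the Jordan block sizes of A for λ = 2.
Block sizes for λ = 2: [3]

From the dimensions of kernels of powers, the number of Jordan blocks of size at least j is d_j − d_{j−1} where d_j = dim ker(N^j) (with d_0 = 0). Computing the differences gives [1, 1, 1].
The number of blocks of size exactly k is (#blocks of size ≥ k) − (#blocks of size ≥ k + 1), so the partition is: 1 block(s) of size 3.
In nonincreasing order the block sizes are [3].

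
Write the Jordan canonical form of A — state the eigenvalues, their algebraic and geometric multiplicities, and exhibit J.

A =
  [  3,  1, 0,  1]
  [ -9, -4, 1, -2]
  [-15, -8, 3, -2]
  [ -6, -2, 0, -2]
J_3(0) ⊕ J_1(0)

The characteristic polynomial is
  det(x·I − A) = x^4

Eigenvalues and multiplicities (the geometric multiplicity of λ is n − rank(A − λI), which equals the number of Jordan blocks for λ):
  λ = 0: algebraic multiplicity = 4, geometric multiplicity = 2

Determining the block sizes for each eigenvalue:
  λ = 0: with am = 4 and gm = 2, the partition is not yet determined (e.g. several partitions of 4 into 2 parts exist). Let N = A − (0)·I. Computing rank(N^1) = 2, rank(N^2) = 1, rank(N^3) = 0; the number of blocks of size ≥ j is rank(N^{j−1}) − rank(N^j), giving [2, 1, 1]. So we have 1 block(s) of size 3, 1 block(s) of size 1 → block sizes [3, 1]

Assembling the blocks gives a Jordan form
J =
  [0, 1, 0, 0]
  [0, 0, 1, 0]
  [0, 0, 0, 0]
  [0, 0, 0, 0]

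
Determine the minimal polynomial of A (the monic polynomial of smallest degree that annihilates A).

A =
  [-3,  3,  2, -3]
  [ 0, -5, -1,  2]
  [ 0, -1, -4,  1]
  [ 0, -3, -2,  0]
x^3 + 9*x^2 + 27*x + 27

The characteristic polynomial is χ_A(x) = (x + 3)^4, so the eigenvalues are known. The minimal polynomial is
  m_A(x) = Π_λ (x − λ)^{k_λ}
where k_λ is the size of the *largest* Jordan block for λ (equivalently, the smallest k with (A − λI)^k v = 0 for every generalised eigenvector v of λ).

  λ = -3: largest Jordan block has size 3, contributing (x + 3)^3

So m_A(x) = (x + 3)^3 = x^3 + 9*x^2 + 27*x + 27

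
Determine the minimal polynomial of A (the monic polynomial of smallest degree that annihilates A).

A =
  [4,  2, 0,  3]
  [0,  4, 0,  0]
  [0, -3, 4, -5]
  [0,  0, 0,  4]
x^2 - 8*x + 16

The characteristic polynomial is χ_A(x) = (x - 4)^4, so the eigenvalues are known. The minimal polynomial is
  m_A(x) = Π_λ (x − λ)^{k_λ}
where k_λ is the size of the *largest* Jordan block for λ (equivalently, the smallest k with (A − λI)^k v = 0 for every generalised eigenvector v of λ).

  λ = 4: largest Jordan block has size 2, contributing (x − 4)^2

So m_A(x) = (x - 4)^2 = x^2 - 8*x + 16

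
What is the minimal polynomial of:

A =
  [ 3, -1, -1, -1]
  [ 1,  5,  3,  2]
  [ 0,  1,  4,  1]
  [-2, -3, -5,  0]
x^3 - 9*x^2 + 27*x - 27

The characteristic polynomial is χ_A(x) = (x - 3)^4, so the eigenvalues are known. The minimal polynomial is
  m_A(x) = Π_λ (x − λ)^{k_λ}
where k_λ is the size of the *largest* Jordan block for λ (equivalently, the smallest k with (A − λI)^k v = 0 for every generalised eigenvector v of λ).

  λ = 3: largest Jordan block has size 3, contributing (x − 3)^3

So m_A(x) = (x - 3)^3 = x^3 - 9*x^2 + 27*x - 27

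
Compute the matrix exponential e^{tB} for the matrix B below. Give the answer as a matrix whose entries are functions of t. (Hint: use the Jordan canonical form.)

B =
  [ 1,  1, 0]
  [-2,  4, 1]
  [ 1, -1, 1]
e^{tB} =
  [-t^2*exp(2*t)/2 - t*exp(2*t) + exp(2*t), t^2*exp(2*t)/2 + t*exp(2*t), t^2*exp(2*t)/2]
  [-t^2*exp(2*t)/2 - 2*t*exp(2*t), t^2*exp(2*t)/2 + 2*t*exp(2*t) + exp(2*t), t^2*exp(2*t)/2 + t*exp(2*t)]
  [t*exp(2*t), -t*exp(2*t), -t*exp(2*t) + exp(2*t)]

Strategy: write B = P · J · P⁻¹ where J is a Jordan canonical form, so e^{tB} = P · e^{tJ} · P⁻¹, and e^{tJ} can be computed block-by-block.

B has Jordan form
J =
  [2, 1, 0]
  [0, 2, 1]
  [0, 0, 2]
(up to reordering of blocks).

Per-block formulas:
  For a 3×3 Jordan block J_3(2): exp(t · J_3(2)) = e^(2t)·(I + t·N + (t^2/2)·N^2), where N is the 3×3 nilpotent shift.

After assembling e^{tJ} and conjugating by P, we get:

e^{tB} =
  [-t^2*exp(2*t)/2 - t*exp(2*t) + exp(2*t), t^2*exp(2*t)/2 + t*exp(2*t), t^2*exp(2*t)/2]
  [-t^2*exp(2*t)/2 - 2*t*exp(2*t), t^2*exp(2*t)/2 + 2*t*exp(2*t) + exp(2*t), t^2*exp(2*t)/2 + t*exp(2*t)]
  [t*exp(2*t), -t*exp(2*t), -t*exp(2*t) + exp(2*t)]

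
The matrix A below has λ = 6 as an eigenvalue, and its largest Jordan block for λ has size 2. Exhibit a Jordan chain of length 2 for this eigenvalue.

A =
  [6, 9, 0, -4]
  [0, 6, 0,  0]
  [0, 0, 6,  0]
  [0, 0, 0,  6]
A Jordan chain for λ = 6 of length 2:
v_1 = (9, 0, 0, 0)ᵀ
v_2 = (0, 1, 0, 0)ᵀ

Let N = A − (6)·I. We want v_2 with N^2 v_2 = 0 but N^1 v_2 ≠ 0; then v_{j-1} := N · v_j for j = 2, …, 2.

Pick v_2 = (0, 1, 0, 0)ᵀ.
Then v_1 = N · v_2 = (9, 0, 0, 0)ᵀ.

Sanity check: (A − (6)·I) v_1 = (0, 0, 0, 0)ᵀ = 0. ✓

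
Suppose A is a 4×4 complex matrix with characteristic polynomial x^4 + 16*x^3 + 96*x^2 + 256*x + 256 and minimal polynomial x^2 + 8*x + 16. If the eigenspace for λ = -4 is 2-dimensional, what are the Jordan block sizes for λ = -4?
Block sizes for λ = -4: [2, 2]

Step 1 — from the characteristic polynomial, algebraic multiplicity of λ = -4 is 4. From dim ker(A − (-4)·I) = 2, there are exactly 2 Jordan blocks for λ = -4.
Step 2 — from the minimal polynomial, the factor (x + 4)^2 tells us the largest block for λ = -4 has size 2.
Step 3 — with total size 4, 2 blocks, and largest block 2, the block sizes (in nonincreasing order) are [2, 2].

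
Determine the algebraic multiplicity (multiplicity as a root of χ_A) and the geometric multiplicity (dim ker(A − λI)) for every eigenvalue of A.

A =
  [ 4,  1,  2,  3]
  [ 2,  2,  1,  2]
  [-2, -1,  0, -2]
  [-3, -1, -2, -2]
λ = 1: alg = 4, geom = 2

Step 1 — factor the characteristic polynomial to read off the algebraic multiplicities:
  χ_A(x) = (x - 1)^4

Step 2 — compute geometric multiplicities via the rank-nullity identity g(λ) = n − rank(A − λI):
  rank(A − (1)·I) = 2, so dim ker(A − (1)·I) = n − 2 = 2

Summary:
  λ = 1: algebraic multiplicity = 4, geometric multiplicity = 2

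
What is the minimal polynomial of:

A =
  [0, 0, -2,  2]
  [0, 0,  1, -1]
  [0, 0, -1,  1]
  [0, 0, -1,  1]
x^2

The characteristic polynomial is χ_A(x) = x^4, so the eigenvalues are known. The minimal polynomial is
  m_A(x) = Π_λ (x − λ)^{k_λ}
where k_λ is the size of the *largest* Jordan block for λ (equivalently, the smallest k with (A − λI)^k v = 0 for every generalised eigenvector v of λ).

  λ = 0: largest Jordan block has size 2, contributing (x − 0)^2

So m_A(x) = x^2 = x^2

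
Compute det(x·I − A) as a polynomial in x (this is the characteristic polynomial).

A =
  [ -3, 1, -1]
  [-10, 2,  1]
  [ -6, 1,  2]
x^3 - x^2 - 5*x - 3

Expanding det(x·I − A) (e.g. by cofactor expansion or by noting that A is similar to its Jordan form J, which has the same characteristic polynomial as A) gives
  χ_A(x) = x^3 - x^2 - 5*x - 3
which factors as (x - 3)*(x + 1)^2. The eigenvalues (with algebraic multiplicities) are λ = -1 with multiplicity 2, λ = 3 with multiplicity 1.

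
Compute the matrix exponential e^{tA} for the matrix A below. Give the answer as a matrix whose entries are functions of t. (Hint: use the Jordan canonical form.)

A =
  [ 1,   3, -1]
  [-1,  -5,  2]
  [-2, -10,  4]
e^{tA} =
  [t + 1, -t^2 + 3*t, t^2/2 - t]
  [-t, t^2 - 5*t + 1, -t^2/2 + 2*t]
  [-2*t, 2*t^2 - 10*t, -t^2 + 4*t + 1]

Strategy: write A = P · J · P⁻¹ where J is a Jordan canonical form, so e^{tA} = P · e^{tJ} · P⁻¹, and e^{tJ} can be computed block-by-block.

A has Jordan form
J =
  [0, 1, 0]
  [0, 0, 1]
  [0, 0, 0]
(up to reordering of blocks).

Per-block formulas:
  For a 3×3 Jordan block J_3(0): exp(t · J_3(0)) = e^(0t)·(I + t·N + (t^2/2)·N^2), where N is the 3×3 nilpotent shift.

After assembling e^{tJ} and conjugating by P, we get:

e^{tA} =
  [t + 1, -t^2 + 3*t, t^2/2 - t]
  [-t, t^2 - 5*t + 1, -t^2/2 + 2*t]
  [-2*t, 2*t^2 - 10*t, -t^2 + 4*t + 1]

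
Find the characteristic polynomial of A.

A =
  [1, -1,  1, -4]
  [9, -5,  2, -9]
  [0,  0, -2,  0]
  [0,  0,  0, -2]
x^4 + 8*x^3 + 24*x^2 + 32*x + 16

Expanding det(x·I − A) (e.g. by cofactor expansion or by noting that A is similar to its Jordan form J, which has the same characteristic polynomial as A) gives
  χ_A(x) = x^4 + 8*x^3 + 24*x^2 + 32*x + 16
which factors as (x + 2)^4. The eigenvalues (with algebraic multiplicities) are λ = -2 with multiplicity 4.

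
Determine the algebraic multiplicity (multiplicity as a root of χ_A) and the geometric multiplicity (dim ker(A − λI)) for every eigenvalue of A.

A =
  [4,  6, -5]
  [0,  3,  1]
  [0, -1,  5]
λ = 4: alg = 3, geom = 1

Step 1 — factor the characteristic polynomial to read off the algebraic multiplicities:
  χ_A(x) = (x - 4)^3

Step 2 — compute geometric multiplicities via the rank-nullity identity g(λ) = n − rank(A − λI):
  rank(A − (4)·I) = 2, so dim ker(A − (4)·I) = n − 2 = 1

Summary:
  λ = 4: algebraic multiplicity = 3, geometric multiplicity = 1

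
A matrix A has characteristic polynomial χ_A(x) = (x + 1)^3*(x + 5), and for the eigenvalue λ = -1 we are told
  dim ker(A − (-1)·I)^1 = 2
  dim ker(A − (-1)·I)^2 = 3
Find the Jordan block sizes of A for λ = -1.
Block sizes for λ = -1: [2, 1]

From the dimensions of kernels of powers, the number of Jordan blocks of size at least j is d_j − d_{j−1} where d_j = dim ker(N^j) (with d_0 = 0). Computing the differences gives [2, 1].
The number of blocks of size exactly k is (#blocks of size ≥ k) − (#blocks of size ≥ k + 1), so the partition is: 1 block(s) of size 1, 1 block(s) of size 2.
In nonincreasing order the block sizes are [2, 1].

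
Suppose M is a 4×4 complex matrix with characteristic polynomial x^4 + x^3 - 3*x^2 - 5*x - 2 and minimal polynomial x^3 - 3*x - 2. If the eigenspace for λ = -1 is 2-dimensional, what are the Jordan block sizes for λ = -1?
Block sizes for λ = -1: [2, 1]

Step 1 — from the characteristic polynomial, algebraic multiplicity of λ = -1 is 3. From dim ker(M − (-1)·I) = 2, there are exactly 2 Jordan blocks for λ = -1.
Step 2 — from the minimal polynomial, the factor (x + 1)^2 tells us the largest block for λ = -1 has size 2.
Step 3 — with total size 3, 2 blocks, and largest block 2, the block sizes (in nonincreasing order) are [2, 1].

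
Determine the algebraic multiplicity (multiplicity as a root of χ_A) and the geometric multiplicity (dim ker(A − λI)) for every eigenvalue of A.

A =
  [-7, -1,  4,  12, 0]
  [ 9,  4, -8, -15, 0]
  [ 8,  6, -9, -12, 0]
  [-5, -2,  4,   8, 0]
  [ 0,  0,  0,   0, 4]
λ = -1: alg = 4, geom = 2; λ = 4: alg = 1, geom = 1

Step 1 — factor the characteristic polynomial to read off the algebraic multiplicities:
  χ_A(x) = (x - 4)*(x + 1)^4

Step 2 — compute geometric multiplicities via the rank-nullity identity g(λ) = n − rank(A − λI):
  rank(A − (-1)·I) = 3, so dim ker(A − (-1)·I) = n − 3 = 2
  rank(A − (4)·I) = 4, so dim ker(A − (4)·I) = n − 4 = 1

Summary:
  λ = -1: algebraic multiplicity = 4, geometric multiplicity = 2
  λ = 4: algebraic multiplicity = 1, geometric multiplicity = 1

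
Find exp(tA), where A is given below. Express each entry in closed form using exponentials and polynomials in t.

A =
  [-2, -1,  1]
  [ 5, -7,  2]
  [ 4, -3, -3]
e^{tA} =
  [3*t^2*exp(-4*t)/2 + 2*t*exp(-4*t) + exp(-4*t), -t^2*exp(-4*t) - t*exp(-4*t), t^2*exp(-4*t)/2 + t*exp(-4*t)]
  [3*t^2*exp(-4*t)/2 + 5*t*exp(-4*t), -t^2*exp(-4*t) - 3*t*exp(-4*t) + exp(-4*t), t^2*exp(-4*t)/2 + 2*t*exp(-4*t)]
  [-3*t^2*exp(-4*t)/2 + 4*t*exp(-4*t), t^2*exp(-4*t) - 3*t*exp(-4*t), -t^2*exp(-4*t)/2 + t*exp(-4*t) + exp(-4*t)]

Strategy: write A = P · J · P⁻¹ where J is a Jordan canonical form, so e^{tA} = P · e^{tJ} · P⁻¹, and e^{tJ} can be computed block-by-block.

A has Jordan form
J =
  [-4,  1,  0]
  [ 0, -4,  1]
  [ 0,  0, -4]
(up to reordering of blocks).

Per-block formulas:
  For a 3×3 Jordan block J_3(-4): exp(t · J_3(-4)) = e^(-4t)·(I + t·N + (t^2/2)·N^2), where N is the 3×3 nilpotent shift.

After assembling e^{tJ} and conjugating by P, we get:

e^{tA} =
  [3*t^2*exp(-4*t)/2 + 2*t*exp(-4*t) + exp(-4*t), -t^2*exp(-4*t) - t*exp(-4*t), t^2*exp(-4*t)/2 + t*exp(-4*t)]
  [3*t^2*exp(-4*t)/2 + 5*t*exp(-4*t), -t^2*exp(-4*t) - 3*t*exp(-4*t) + exp(-4*t), t^2*exp(-4*t)/2 + 2*t*exp(-4*t)]
  [-3*t^2*exp(-4*t)/2 + 4*t*exp(-4*t), t^2*exp(-4*t) - 3*t*exp(-4*t), -t^2*exp(-4*t)/2 + t*exp(-4*t) + exp(-4*t)]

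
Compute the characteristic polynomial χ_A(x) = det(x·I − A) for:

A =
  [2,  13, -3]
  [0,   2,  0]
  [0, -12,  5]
x^3 - 9*x^2 + 24*x - 20

Expanding det(x·I − A) (e.g. by cofactor expansion or by noting that A is similar to its Jordan form J, which has the same characteristic polynomial as A) gives
  χ_A(x) = x^3 - 9*x^2 + 24*x - 20
which factors as (x - 5)*(x - 2)^2. The eigenvalues (with algebraic multiplicities) are λ = 2 with multiplicity 2, λ = 5 with multiplicity 1.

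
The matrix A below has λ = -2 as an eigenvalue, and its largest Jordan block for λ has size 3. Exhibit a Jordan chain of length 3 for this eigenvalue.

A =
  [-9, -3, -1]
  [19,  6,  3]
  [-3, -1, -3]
A Jordan chain for λ = -2 of length 3:
v_1 = (-5, 10, 5)ᵀ
v_2 = (-7, 19, -3)ᵀ
v_3 = (1, 0, 0)ᵀ

Let N = A − (-2)·I. We want v_3 with N^3 v_3 = 0 but N^2 v_3 ≠ 0; then v_{j-1} := N · v_j for j = 3, …, 2.

Pick v_3 = (1, 0, 0)ᵀ.
Then v_2 = N · v_3 = (-7, 19, -3)ᵀ.
Then v_1 = N · v_2 = (-5, 10, 5)ᵀ.

Sanity check: (A − (-2)·I) v_1 = (0, 0, 0)ᵀ = 0. ✓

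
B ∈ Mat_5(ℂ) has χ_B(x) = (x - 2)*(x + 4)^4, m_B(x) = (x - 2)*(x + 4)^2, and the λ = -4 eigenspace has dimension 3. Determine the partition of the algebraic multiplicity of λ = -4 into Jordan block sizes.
Block sizes for λ = -4: [2, 1, 1]

Step 1 — from the characteristic polynomial, algebraic multiplicity of λ = -4 is 4. From dim ker(B − (-4)·I) = 3, there are exactly 3 Jordan blocks for λ = -4.
Step 2 — from the minimal polynomial, the factor (x + 4)^2 tells us the largest block for λ = -4 has size 2.
Step 3 — with total size 4, 3 blocks, and largest block 2, the block sizes (in nonincreasing order) are [2, 1, 1].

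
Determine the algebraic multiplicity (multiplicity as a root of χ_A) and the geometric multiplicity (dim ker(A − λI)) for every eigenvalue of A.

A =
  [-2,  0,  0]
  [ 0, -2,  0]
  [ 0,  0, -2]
λ = -2: alg = 3, geom = 3

Step 1 — factor the characteristic polynomial to read off the algebraic multiplicities:
  χ_A(x) = (x + 2)^3

Step 2 — compute geometric multiplicities via the rank-nullity identity g(λ) = n − rank(A − λI):
  rank(A − (-2)·I) = 0, so dim ker(A − (-2)·I) = n − 0 = 3

Summary:
  λ = -2: algebraic multiplicity = 3, geometric multiplicity = 3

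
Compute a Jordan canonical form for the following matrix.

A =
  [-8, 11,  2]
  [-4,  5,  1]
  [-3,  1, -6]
J_3(-3)

The characteristic polynomial is
  det(x·I − A) = x^3 + 9*x^2 + 27*x + 27 = (x + 3)^3

Eigenvalues and multiplicities (the geometric multiplicity of λ is n − rank(A − λI), which equals the number of Jordan blocks for λ):
  λ = -3: algebraic multiplicity = 3, geometric multiplicity = 1

Determining the block sizes for each eigenvalue:
  λ = -3: one block (gm = 1), so the single block has size am = 3 → block sizes [3]

Assembling the blocks gives a Jordan form
J =
  [-3,  1,  0]
  [ 0, -3,  1]
  [ 0,  0, -3]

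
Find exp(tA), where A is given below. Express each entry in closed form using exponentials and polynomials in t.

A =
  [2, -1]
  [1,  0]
e^{tA} =
  [t*exp(t) + exp(t), -t*exp(t)]
  [t*exp(t), -t*exp(t) + exp(t)]

Strategy: write A = P · J · P⁻¹ where J is a Jordan canonical form, so e^{tA} = P · e^{tJ} · P⁻¹, and e^{tJ} can be computed block-by-block.

A has Jordan form
J =
  [1, 1]
  [0, 1]
(up to reordering of blocks).

Per-block formulas:
  For a 2×2 Jordan block J_2(1): exp(t · J_2(1)) = e^(1t)·(I + t·N), where N is the 2×2 nilpotent shift.

After assembling e^{tJ} and conjugating by P, we get:

e^{tA} =
  [t*exp(t) + exp(t), -t*exp(t)]
  [t*exp(t), -t*exp(t) + exp(t)]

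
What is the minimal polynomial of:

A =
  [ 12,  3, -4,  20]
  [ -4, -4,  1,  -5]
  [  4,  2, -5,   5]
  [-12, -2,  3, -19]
x^3 + 12*x^2 + 48*x + 64

The characteristic polynomial is χ_A(x) = (x + 4)^4, so the eigenvalues are known. The minimal polynomial is
  m_A(x) = Π_λ (x − λ)^{k_λ}
where k_λ is the size of the *largest* Jordan block for λ (equivalently, the smallest k with (A − λI)^k v = 0 for every generalised eigenvector v of λ).

  λ = -4: largest Jordan block has size 3, contributing (x + 4)^3

So m_A(x) = (x + 4)^3 = x^3 + 12*x^2 + 48*x + 64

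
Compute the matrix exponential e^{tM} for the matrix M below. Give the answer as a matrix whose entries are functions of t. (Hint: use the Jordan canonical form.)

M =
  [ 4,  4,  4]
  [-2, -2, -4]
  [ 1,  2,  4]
e^{tM} =
  [2*t*exp(2*t) + exp(2*t), 4*t*exp(2*t), 4*t*exp(2*t)]
  [-2*t*exp(2*t), -4*t*exp(2*t) + exp(2*t), -4*t*exp(2*t)]
  [t*exp(2*t), 2*t*exp(2*t), 2*t*exp(2*t) + exp(2*t)]

Strategy: write M = P · J · P⁻¹ where J is a Jordan canonical form, so e^{tM} = P · e^{tJ} · P⁻¹, and e^{tJ} can be computed block-by-block.

M has Jordan form
J =
  [2, 1, 0]
  [0, 2, 0]
  [0, 0, 2]
(up to reordering of blocks).

Per-block formulas:
  For a 2×2 Jordan block J_2(2): exp(t · J_2(2)) = e^(2t)·(I + t·N), where N is the 2×2 nilpotent shift.
  For a 1×1 block at λ = 2: exp(t · [2]) = [e^(2t)].

After assembling e^{tJ} and conjugating by P, we get:

e^{tM} =
  [2*t*exp(2*t) + exp(2*t), 4*t*exp(2*t), 4*t*exp(2*t)]
  [-2*t*exp(2*t), -4*t*exp(2*t) + exp(2*t), -4*t*exp(2*t)]
  [t*exp(2*t), 2*t*exp(2*t), 2*t*exp(2*t) + exp(2*t)]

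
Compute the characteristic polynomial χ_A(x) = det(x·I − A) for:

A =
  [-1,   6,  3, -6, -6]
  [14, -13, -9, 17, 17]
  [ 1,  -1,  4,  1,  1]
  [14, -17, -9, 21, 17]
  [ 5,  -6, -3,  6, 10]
x^5 - 21*x^4 + 176*x^3 - 736*x^2 + 1536*x - 1280

Expanding det(x·I − A) (e.g. by cofactor expansion or by noting that A is similar to its Jordan form J, which has the same characteristic polynomial as A) gives
  χ_A(x) = x^5 - 21*x^4 + 176*x^3 - 736*x^2 + 1536*x - 1280
which factors as (x - 5)*(x - 4)^4. The eigenvalues (with algebraic multiplicities) are λ = 4 with multiplicity 4, λ = 5 with multiplicity 1.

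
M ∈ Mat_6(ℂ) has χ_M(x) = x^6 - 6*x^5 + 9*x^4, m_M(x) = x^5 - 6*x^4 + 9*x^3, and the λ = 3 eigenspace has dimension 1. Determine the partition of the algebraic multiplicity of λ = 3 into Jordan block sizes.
Block sizes for λ = 3: [2]

Step 1 — from the characteristic polynomial, algebraic multiplicity of λ = 3 is 2. From dim ker(M − (3)·I) = 1, there are exactly 1 Jordan blocks for λ = 3.
Step 2 — from the minimal polynomial, the factor (x − 3)^2 tells us the largest block for λ = 3 has size 2.
Step 3 — with total size 2, 1 blocks, and largest block 2, the block sizes (in nonincreasing order) are [2].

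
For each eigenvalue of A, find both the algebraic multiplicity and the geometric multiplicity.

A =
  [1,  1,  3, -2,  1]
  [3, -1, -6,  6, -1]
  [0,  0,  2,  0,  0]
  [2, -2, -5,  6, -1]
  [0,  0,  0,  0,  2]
λ = 2: alg = 5, geom = 2

Step 1 — factor the characteristic polynomial to read off the algebraic multiplicities:
  χ_A(x) = (x - 2)^5

Step 2 — compute geometric multiplicities via the rank-nullity identity g(λ) = n − rank(A − λI):
  rank(A − (2)·I) = 3, so dim ker(A − (2)·I) = n − 3 = 2

Summary:
  λ = 2: algebraic multiplicity = 5, geometric multiplicity = 2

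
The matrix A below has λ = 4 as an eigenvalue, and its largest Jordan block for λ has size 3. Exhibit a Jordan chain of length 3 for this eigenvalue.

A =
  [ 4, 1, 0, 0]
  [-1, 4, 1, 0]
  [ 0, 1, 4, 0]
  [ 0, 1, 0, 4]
A Jordan chain for λ = 4 of length 3:
v_1 = (-1, 0, -1, -1)ᵀ
v_2 = (0, -1, 0, 0)ᵀ
v_3 = (1, 0, 0, 0)ᵀ

Let N = A − (4)·I. We want v_3 with N^3 v_3 = 0 but N^2 v_3 ≠ 0; then v_{j-1} := N · v_j for j = 3, …, 2.

Pick v_3 = (1, 0, 0, 0)ᵀ.
Then v_2 = N · v_3 = (0, -1, 0, 0)ᵀ.
Then v_1 = N · v_2 = (-1, 0, -1, -1)ᵀ.

Sanity check: (A − (4)·I) v_1 = (0, 0, 0, 0)ᵀ = 0. ✓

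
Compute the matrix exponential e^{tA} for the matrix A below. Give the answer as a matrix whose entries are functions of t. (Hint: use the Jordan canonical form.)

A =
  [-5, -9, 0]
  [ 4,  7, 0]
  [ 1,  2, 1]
e^{tA} =
  [-6*t*exp(t) + exp(t), -9*t*exp(t), 0]
  [4*t*exp(t), 6*t*exp(t) + exp(t), 0]
  [t^2*exp(t) + t*exp(t), 3*t^2*exp(t)/2 + 2*t*exp(t), exp(t)]

Strategy: write A = P · J · P⁻¹ where J is a Jordan canonical form, so e^{tA} = P · e^{tJ} · P⁻¹, and e^{tJ} can be computed block-by-block.

A has Jordan form
J =
  [1, 1, 0]
  [0, 1, 1]
  [0, 0, 1]
(up to reordering of blocks).

Per-block formulas:
  For a 3×3 Jordan block J_3(1): exp(t · J_3(1)) = e^(1t)·(I + t·N + (t^2/2)·N^2), where N is the 3×3 nilpotent shift.

After assembling e^{tJ} and conjugating by P, we get:

e^{tA} =
  [-6*t*exp(t) + exp(t), -9*t*exp(t), 0]
  [4*t*exp(t), 6*t*exp(t) + exp(t), 0]
  [t^2*exp(t) + t*exp(t), 3*t^2*exp(t)/2 + 2*t*exp(t), exp(t)]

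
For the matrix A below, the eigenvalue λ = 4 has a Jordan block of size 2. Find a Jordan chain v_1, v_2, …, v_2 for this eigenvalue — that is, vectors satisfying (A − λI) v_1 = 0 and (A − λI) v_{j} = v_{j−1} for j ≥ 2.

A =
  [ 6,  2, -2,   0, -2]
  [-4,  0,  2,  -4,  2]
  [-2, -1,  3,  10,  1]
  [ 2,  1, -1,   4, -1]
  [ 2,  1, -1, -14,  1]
A Jordan chain for λ = 4 of length 2:
v_1 = (0, -14, 35, 7, -49)ᵀ
v_2 = (7, -8, -1, 4, 0)ᵀ

Let N = A − (4)·I. We want v_2 with N^2 v_2 = 0 but N^1 v_2 ≠ 0; then v_{j-1} := N · v_j for j = 2, …, 2.

Pick v_2 = (7, -8, -1, 4, 0)ᵀ.
Then v_1 = N · v_2 = (0, -14, 35, 7, -49)ᵀ.

Sanity check: (A − (4)·I) v_1 = (0, 0, 0, 0, 0)ᵀ = 0. ✓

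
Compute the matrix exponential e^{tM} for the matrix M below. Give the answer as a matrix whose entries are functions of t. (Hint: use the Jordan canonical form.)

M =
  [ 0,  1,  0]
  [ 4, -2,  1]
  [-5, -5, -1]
e^{tM} =
  [5*t^2*exp(-t)/2 + t*exp(-t) + exp(-t), t*exp(-t), t^2*exp(-t)/2]
  [-5*t^2*exp(-t)/2 + 4*t*exp(-t), -t*exp(-t) + exp(-t), -t^2*exp(-t)/2 + t*exp(-t)]
  [-25*t^2*exp(-t)/2 - 5*t*exp(-t), -5*t*exp(-t), -5*t^2*exp(-t)/2 + exp(-t)]

Strategy: write M = P · J · P⁻¹ where J is a Jordan canonical form, so e^{tM} = P · e^{tJ} · P⁻¹, and e^{tJ} can be computed block-by-block.

M has Jordan form
J =
  [-1,  1,  0]
  [ 0, -1,  1]
  [ 0,  0, -1]
(up to reordering of blocks).

Per-block formulas:
  For a 3×3 Jordan block J_3(-1): exp(t · J_3(-1)) = e^(-1t)·(I + t·N + (t^2/2)·N^2), where N is the 3×3 nilpotent shift.

After assembling e^{tJ} and conjugating by P, we get:

e^{tM} =
  [5*t^2*exp(-t)/2 + t*exp(-t) + exp(-t), t*exp(-t), t^2*exp(-t)/2]
  [-5*t^2*exp(-t)/2 + 4*t*exp(-t), -t*exp(-t) + exp(-t), -t^2*exp(-t)/2 + t*exp(-t)]
  [-25*t^2*exp(-t)/2 - 5*t*exp(-t), -5*t*exp(-t), -5*t^2*exp(-t)/2 + exp(-t)]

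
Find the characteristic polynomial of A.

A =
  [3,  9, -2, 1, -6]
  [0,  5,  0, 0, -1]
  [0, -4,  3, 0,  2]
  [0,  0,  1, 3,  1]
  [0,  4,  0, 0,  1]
x^5 - 15*x^4 + 90*x^3 - 270*x^2 + 405*x - 243

Expanding det(x·I − A) (e.g. by cofactor expansion or by noting that A is similar to its Jordan form J, which has the same characteristic polynomial as A) gives
  χ_A(x) = x^5 - 15*x^4 + 90*x^3 - 270*x^2 + 405*x - 243
which factors as (x - 3)^5. The eigenvalues (with algebraic multiplicities) are λ = 3 with multiplicity 5.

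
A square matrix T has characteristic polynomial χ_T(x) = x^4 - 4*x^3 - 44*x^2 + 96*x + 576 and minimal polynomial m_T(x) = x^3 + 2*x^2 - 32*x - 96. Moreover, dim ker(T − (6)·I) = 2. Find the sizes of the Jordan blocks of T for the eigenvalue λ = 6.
Block sizes for λ = 6: [1, 1]

Step 1 — from the characteristic polynomial, algebraic multiplicity of λ = 6 is 2. From dim ker(T − (6)·I) = 2, there are exactly 2 Jordan blocks for λ = 6.
Step 2 — from the minimal polynomial, the factor (x − 6) tells us the largest block for λ = 6 has size 1.
Step 3 — with total size 2, 2 blocks, and largest block 1, the block sizes (in nonincreasing order) are [1, 1].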